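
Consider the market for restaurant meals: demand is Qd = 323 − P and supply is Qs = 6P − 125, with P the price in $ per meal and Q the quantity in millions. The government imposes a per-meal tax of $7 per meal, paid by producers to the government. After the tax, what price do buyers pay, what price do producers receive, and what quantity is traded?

Before the tax: set 323 − P = 6P − 125 → P* = $64, Q* = 259.
With the tax collected from producers, supply shifts: Qs = 6(P − 7) − 125.
New equilibrium: buyers pay $70, producers receive $63, Q = 253. (Wedge: Pb − Ps = 7.)

Buyers pay $70; producers receive $63; quantity = 253.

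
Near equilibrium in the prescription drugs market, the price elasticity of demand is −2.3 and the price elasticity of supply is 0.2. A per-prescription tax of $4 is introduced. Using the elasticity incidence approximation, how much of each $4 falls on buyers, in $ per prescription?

Incidence ratio: buyers' share ≈ εs / (εs + |εd|) = 0.2 / (0.2 + 2.3) = 0.08.
So buyers bear ≈ 0.08 × $4 = $0.32; sellers bear $3.68.

Buyers bear ≈ $0.32 per prescription.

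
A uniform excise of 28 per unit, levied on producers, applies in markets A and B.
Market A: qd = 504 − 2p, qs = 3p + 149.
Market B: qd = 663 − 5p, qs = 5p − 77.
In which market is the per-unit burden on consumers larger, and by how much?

Market A, by 2.8.

Market A: pre-tax p* = 71, q* = 362; post-tax q = 328.4; per-unit burden on consumers = 16.8.
Market B: pre-tax p* = 74, q* = 293; post-tax q = 223; per-unit burden on consumers = 14.
Difference: 16.8 vs 14 → market A is larger by 2.8.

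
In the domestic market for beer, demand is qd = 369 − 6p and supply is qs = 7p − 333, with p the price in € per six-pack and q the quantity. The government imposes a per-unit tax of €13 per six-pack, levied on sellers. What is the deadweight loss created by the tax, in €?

Before the tax: set 369 − 6p = 7p − 333 → p* = €54, q* = 45.
With the tax collected from sellers, supply shifts: qs = 7(p − 13) − 333.
Solving gives q = 3 with consumers paying €61 and sellers receiving €48 (the €13 wedge).
Quantity falls by |ΔQ| = |45 − 3| = 42.
DWL = ½ · t · |ΔQ| = ½ · 13 · 42 = €273.

Deadweight loss = €273.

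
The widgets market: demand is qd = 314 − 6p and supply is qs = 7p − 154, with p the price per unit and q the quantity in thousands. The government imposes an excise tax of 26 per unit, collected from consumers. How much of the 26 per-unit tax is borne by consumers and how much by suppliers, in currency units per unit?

Before the tax: set 314 − 6p = 7p − 154 → p* = 36, q* = 98.
With the tax collected from consumers, demand (in seller-price terms) shifts: qd = 314 − 6(p + 26).
Solving gives q = 14 with consumers paying 50 and suppliers receiving 24 (the 26 wedge).
Burden on consumers: 14; on suppliers: 12. (They sum to 26.)
The less price-elastic side of the market bears the larger share of a per-unit tax.

Consumers bear 14 per unit; suppliers bear 12 per unit.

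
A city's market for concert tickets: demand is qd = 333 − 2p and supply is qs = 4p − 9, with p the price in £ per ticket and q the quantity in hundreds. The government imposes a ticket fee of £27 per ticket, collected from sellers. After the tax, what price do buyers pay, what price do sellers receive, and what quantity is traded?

Buyers pay £75; sellers receive £48; quantity = 183.

Before the tax: set 333 − 2p = 4p − 9 → p* = £57, q* = 219.
With the tax collected from sellers, supply shifts: qs = 4(p − 27) − 9.
New equilibrium: buyers pay £75, sellers receive £48, q = 183. (Wedge: pb − ps = 27.)
The less price-elastic side of the market bears the larger share of a per-unit tax.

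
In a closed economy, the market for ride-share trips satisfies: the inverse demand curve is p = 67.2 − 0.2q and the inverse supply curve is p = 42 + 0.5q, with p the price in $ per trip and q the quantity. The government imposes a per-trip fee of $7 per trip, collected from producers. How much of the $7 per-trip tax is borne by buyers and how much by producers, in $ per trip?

Inverting to q(p) form: qd = 336 − 5p; qs = 2p − 84.
Before the tax: set 336 − 5p = 2p − 84 → p* = $60, q* = 36.
With the tax collected from producers, supply shifts: qs = 2(p − 7) − 84.
New equilibrium: buyers pay $62, producers receive $55, q = 26. (Wedge: pb − ps = 7.)
Burden on buyers: $2; on producers: $5. (They sum to $7.)
The less price-elastic side of the market bears the larger share of a per-unit tax.

Buyers bear $2 per trip; producers bear $5 per trip.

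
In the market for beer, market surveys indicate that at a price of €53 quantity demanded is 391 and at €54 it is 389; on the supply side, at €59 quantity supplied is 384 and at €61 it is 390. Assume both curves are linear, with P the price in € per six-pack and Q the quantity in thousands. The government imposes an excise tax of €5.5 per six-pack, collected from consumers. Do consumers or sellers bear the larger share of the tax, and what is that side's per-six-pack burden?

Consumers bear the larger share: €3.3 per six-pack.

Demand slope: (389 − 391)/(54 − 53) = -2, so Qd = 497 − 2P.
Supply slope: (390 − 384)/(61 − 59) = 3, so Qs = 3P + 207.
Without the tax, 497 − 2P = 3P + 207 gives 5P = 290, so P* = €58 and Q* = 381.
With the tax collected from consumers, demand (in seller-price terms) shifts: Qd = 497 − 2(P + 5.5).
New equilibrium: consumers pay €61.3, sellers receive €55.8, Q = 374.4. (Wedge: Pb − Ps = 5.5.)
Per-six-pack burden: consumers €3.3, sellers €2.2.
Consumers take the larger share because demand is less price-elastic here (demand slope 2 vs supply slope 3).
The less price-elastic side of the market bears the larger share of a per-unit tax.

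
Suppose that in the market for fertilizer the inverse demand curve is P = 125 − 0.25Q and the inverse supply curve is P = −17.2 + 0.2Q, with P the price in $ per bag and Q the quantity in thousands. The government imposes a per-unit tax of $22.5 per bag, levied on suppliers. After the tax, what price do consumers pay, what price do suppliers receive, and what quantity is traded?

Consumers pay $58.5; suppliers receive $36; quantity = 266.

Inverting to Q(P) form: Qd = 500 − 4P; Qs = 5P + 86.
Without the tax, 500 − 4P = 5P + 86 gives 9P = 414, so P* = $46 and Q* = 316.
With the tax collected from suppliers, supply shifts: Qs = 5(P − 22.5) + 86.
Solving gives Q = 266 with consumers paying $58.5 and suppliers receiving $36 (the $22.5 wedge).
The less price-elastic side of the market bears the larger share of a per-unit tax.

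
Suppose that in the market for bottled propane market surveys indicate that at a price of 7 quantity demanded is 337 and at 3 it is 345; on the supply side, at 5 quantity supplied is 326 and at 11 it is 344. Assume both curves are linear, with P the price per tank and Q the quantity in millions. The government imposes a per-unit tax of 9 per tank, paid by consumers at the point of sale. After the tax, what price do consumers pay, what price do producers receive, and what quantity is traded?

Consumers pay 13.4; producers receive 4.4; quantity = 324.2.

Demand slope: (345 − 337)/(3 − 7) = -2, so Qd = 351 − 2P.
Supply slope: (344 − 326)/(11 − 5) = 3, so Qs = 3P + 311.
Without the tax, 351 − 2P = 3P + 311 gives 5P = 40, so P* = 8 and Q* = 335.
With the tax collected from consumers, demand (in seller-price terms) shifts: Qd = 351 − 2(P + 9).
Solving gives Q = 324.2 with consumers paying 13.4 and producers receiving 4.4 (the 9 wedge).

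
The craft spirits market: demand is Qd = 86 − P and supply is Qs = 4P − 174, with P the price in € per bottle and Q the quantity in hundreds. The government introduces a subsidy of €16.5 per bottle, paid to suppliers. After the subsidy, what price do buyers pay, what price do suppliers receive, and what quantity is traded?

Buyers pay €38.8; suppliers receive €55.3; quantity = 47.2.

Before the subsidy: set 86 − P = 4P − 174 → P* = €52, Q* = 34.
With a per-unit subsidy paid to suppliers, each receives P + 16.5 per unit sold, so supply becomes Qs = 4(P + 16.5) − 174.
New equilibrium: buyers pay €38.8, suppliers receive €55.3, Q = 47.2. (Wedge: Pb − Ps = −16.5.)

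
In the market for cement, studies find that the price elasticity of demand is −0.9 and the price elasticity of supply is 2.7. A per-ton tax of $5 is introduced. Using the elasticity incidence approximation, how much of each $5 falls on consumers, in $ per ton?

Consumers bear ≈ $3.75 per ton.

Incidence ratio: consumers' share ≈ εs / (εs + |εd|) = 2.7 / (2.7 + 0.9) = 0.75.
So consumers bear ≈ 0.75 × $5 = $3.75; producers bear $1.25.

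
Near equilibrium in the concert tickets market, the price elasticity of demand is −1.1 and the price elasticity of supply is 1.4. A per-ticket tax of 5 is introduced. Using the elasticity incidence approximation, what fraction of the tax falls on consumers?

Consumers' share ≈ 0.56.

Incidence ratio: consumers' share ≈ εs / (εs + |εd|) = 1.4 / (1.4 + 1.1) = 0.56.
Supply is the more elastic side, so consumers bear the larger share.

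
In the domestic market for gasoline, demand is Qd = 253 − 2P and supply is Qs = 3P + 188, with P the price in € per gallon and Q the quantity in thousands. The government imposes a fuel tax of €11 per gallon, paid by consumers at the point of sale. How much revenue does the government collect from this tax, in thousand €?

Tax revenue = €2351.8 thousand.

Without the tax, 253 − 2P = 3P + 188 gives 5P = 65, so P* = €13 and Q* = 227.
With the tax collected from consumers, demand (in seller-price terms) shifts: Qd = 253 − 2(P + 11).
New equilibrium: consumers pay €19.6, sellers receive €8.6, Q = 213.8. (Wedge: Pb − Ps = 11.)
Revenue = t · Q = 11 · 213.8 = €2351.8.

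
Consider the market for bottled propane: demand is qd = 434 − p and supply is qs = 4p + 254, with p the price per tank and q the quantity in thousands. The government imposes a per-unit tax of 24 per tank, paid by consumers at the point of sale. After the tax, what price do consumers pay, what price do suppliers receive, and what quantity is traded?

Before the tax: set 434 − p = 4p + 254 → p* = 36, q* = 398.
With the tax collected from consumers, demand (in seller-price terms) shifts: qd = 434 − (p + 24).
Solving gives q = 378.8 with consumers paying 55.2 and suppliers receiving 31.2 (the 24 wedge).

Consumers pay 55.2; suppliers receive 31.2; quantity = 378.8.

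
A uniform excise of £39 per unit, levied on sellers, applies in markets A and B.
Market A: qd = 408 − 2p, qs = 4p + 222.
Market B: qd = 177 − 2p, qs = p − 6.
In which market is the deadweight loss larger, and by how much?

Market A, by £507.

Market A: pre-tax p* = £31, q* = 346; post-tax q = 294; deadweight loss = £1014.
Market B: pre-tax p* = £61, q* = 55; post-tax q = 29; deadweight loss = £507.
Difference: £1014 vs £507 → market A is larger by £507.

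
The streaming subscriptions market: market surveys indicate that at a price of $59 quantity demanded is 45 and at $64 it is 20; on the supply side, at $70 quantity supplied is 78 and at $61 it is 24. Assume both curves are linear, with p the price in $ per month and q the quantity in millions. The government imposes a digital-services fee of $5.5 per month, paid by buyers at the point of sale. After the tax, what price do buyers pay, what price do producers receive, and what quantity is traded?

Demand slope: (20 − 45)/(64 − 59) = -5, so qd = 340 − 5p.
Supply slope: (24 − 78)/(61 − 70) = 6, so qs = 6p − 342.
Before the tax: set 340 − 5p = 6p − 342 → p* = $62, q* = 30.
With the tax collected from buyers, demand (in seller-price terms) shifts: qd = 340 − 5(p + 5.5).
Solving gives q = 15 with buyers paying $65 and producers receiving $59.5 (the $5.5 wedge).

Buyers pay $65; producers receive $59.5; quantity = 15.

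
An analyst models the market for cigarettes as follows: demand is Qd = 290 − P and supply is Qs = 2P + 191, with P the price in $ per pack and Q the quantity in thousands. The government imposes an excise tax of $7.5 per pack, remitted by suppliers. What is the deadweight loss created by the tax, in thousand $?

Without the tax, 290 − P = 2P + 191 gives 3P = 99, so P* = $33 and Q* = 257.
With the tax collected from suppliers, supply shifts: Qs = 2(P − 7.5) + 191.
New equilibrium: buyers pay $38, suppliers receive $30.5, Q = 252. (Wedge: Pb − Ps = 7.5.)
Quantity falls by |ΔQ| = |257 − 252| = 5.
DWL = ½ · t · |ΔQ| = ½ · 7.5 · 5 = $18.75.

Deadweight loss = $18.75 thousand.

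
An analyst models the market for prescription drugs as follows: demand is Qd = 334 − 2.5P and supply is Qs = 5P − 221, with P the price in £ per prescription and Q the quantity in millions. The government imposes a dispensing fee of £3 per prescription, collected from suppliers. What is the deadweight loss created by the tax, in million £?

Deadweight loss = £7.5 million.

Before the tax: set 334 − 2.5P = 5P − 221 → P* = £74, Q* = 149.
With the tax collected from suppliers, supply shifts: Qs = 5(P − 3) − 221.
Solving gives Q = 144 with buyers paying £76 and suppliers receiving £73 (the £3 wedge).
Quantity falls by |ΔQ| = |149 − 144| = 5.
DWL = ½ · t · |ΔQ| = ½ · 3 · 5 = £7.5.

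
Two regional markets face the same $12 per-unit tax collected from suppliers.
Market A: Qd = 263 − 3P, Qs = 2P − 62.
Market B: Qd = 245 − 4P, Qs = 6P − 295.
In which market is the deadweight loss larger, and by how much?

Market B, by $86.4.

Market A: pre-tax P* = $65, Q* = 68; post-tax Q = 53.6; deadweight loss = $86.4.
Market B: pre-tax P* = $54, Q* = 29; post-tax Q = 0.2; deadweight loss = $172.8.
Difference: $86.4 vs $172.8 → market B is larger by $86.4.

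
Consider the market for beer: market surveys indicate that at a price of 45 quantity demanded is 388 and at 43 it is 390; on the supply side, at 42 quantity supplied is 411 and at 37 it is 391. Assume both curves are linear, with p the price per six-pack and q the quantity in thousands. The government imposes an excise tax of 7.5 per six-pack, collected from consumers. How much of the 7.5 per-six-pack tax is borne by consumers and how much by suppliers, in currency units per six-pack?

Consumers bear 6 per six-pack; suppliers bear 1.5 per six-pack.

Demand slope: (390 − 388)/(43 − 45) = -1, so qd = 433 − p.
Supply slope: (391 − 411)/(37 − 42) = 4, so qs = 4p + 243.
Before the tax: set 433 − p = 4p + 243 → p* = 38, q* = 395.
With the tax collected from consumers, demand (in seller-price terms) shifts: qd = 433 − (p + 7.5).
Solving gives q = 389 with consumers paying 44 and suppliers receiving 36.5 (the 7.5 wedge).
Burden on consumers: 6; on suppliers: 1.5. (They sum to 7.5.)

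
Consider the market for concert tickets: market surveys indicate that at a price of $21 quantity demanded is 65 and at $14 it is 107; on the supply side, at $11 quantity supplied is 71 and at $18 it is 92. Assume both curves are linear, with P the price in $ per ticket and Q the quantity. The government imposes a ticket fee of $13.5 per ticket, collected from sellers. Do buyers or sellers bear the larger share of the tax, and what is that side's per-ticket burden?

Sellers bear the larger share: $9 per ticket.

Demand slope: (107 − 65)/(14 − 21) = -6, so Qd = 191 − 6P.
Supply slope: (92 − 71)/(18 − 11) = 3, so Qs = 3P + 38.
Before the tax: set 191 − 6P = 3P + 38 → P* = $17, Q* = 89.
With the tax collected from sellers, supply shifts: Qs = 3(P − 13.5) + 38.
New equilibrium: buyers pay $21.5, sellers receive $8, Q = 62. (Wedge: Pb − Ps = 13.5.)
Per-ticket burden: buyers $4.5, sellers $9.
Sellers take the larger share because supply is less price-elastic here (demand slope 6 vs supply slope 3).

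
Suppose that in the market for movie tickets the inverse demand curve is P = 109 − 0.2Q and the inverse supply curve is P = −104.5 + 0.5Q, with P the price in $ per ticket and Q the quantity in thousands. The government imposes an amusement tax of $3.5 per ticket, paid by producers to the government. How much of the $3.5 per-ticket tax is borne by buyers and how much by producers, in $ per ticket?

Inverting to Q(P) form: Qd = 545 − 5P; Qs = 2P + 209.
Without the tax, 545 − 5P = 2P + 209 gives 7P = 336, so P* = $48 and Q* = 305.
With the tax collected from producers, supply shifts: Qs = 2(P − 3.5) + 209.
New equilibrium: buyers pay $49, producers receive $45.5, Q = 300. (Wedge: Pb − Ps = 3.5.)
Burden on buyers: $1; on producers: $2.5. (They sum to $3.5.)

Buyers bear $1 per ticket; producers bear $2.5 per ticket.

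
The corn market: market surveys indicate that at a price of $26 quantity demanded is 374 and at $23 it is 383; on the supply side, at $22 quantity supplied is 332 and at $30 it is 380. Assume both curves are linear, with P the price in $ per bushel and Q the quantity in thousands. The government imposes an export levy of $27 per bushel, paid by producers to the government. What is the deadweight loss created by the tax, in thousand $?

Demand slope: (383 − 374)/(23 − 26) = -3, so Qd = 452 − 3P.
Supply slope: (380 − 332)/(30 − 22) = 6, so Qs = 6P + 200.
Before the tax: set 452 − 3P = 6P + 200 → P* = $28, Q* = 368.
With the tax collected from producers, supply shifts: Qs = 6(P − 27) + 200.
Solving gives Q = 314 with consumers paying $46 and producers receiving $19 (the $27 wedge).
Quantity falls by |ΔQ| = |368 − 314| = 54.
DWL = ½ · t · |ΔQ| = ½ · 27 · 54 = $729.

Deadweight loss = $729 thousand.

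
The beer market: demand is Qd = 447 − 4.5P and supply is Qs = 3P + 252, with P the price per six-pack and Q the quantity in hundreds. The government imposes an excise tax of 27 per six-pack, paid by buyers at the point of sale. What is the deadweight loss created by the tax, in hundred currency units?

Deadweight loss = 656.1 hundred.

Before the tax: set 447 − 4.5P = 3P + 252 → P* = 26, Q* = 330.
With the tax collected from buyers, demand (in seller-price terms) shifts: Qd = 447 − 4.5(P + 27).
Solving gives Q = 281.4 with buyers paying 36.8 and suppliers receiving 9.8 (the 27 wedge).
Quantity falls by |ΔQ| = |330 − 281.4| = 48.6.
DWL = ½ · t · |ΔQ| = ½ · 27 · 48.6 = 656.1.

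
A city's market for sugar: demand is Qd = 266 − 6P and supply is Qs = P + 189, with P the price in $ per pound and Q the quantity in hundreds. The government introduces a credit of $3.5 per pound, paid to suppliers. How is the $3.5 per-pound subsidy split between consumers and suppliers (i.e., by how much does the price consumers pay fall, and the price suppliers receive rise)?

Before the subsidy: set 266 − 6P = P + 189 → P* = $11, Q* = 200.
With a per-unit subsidy paid to suppliers, each receives P + 3.5 per unit sold, so supply becomes Qs = (P + 3.5) + 189.
New equilibrium: consumers pay $10.5, suppliers receive $14, Q = 203. (Wedge: Pb − Ps = −3.5.)
Gain to consumers: $0.5; to suppliers: $3. (They sum to $3.5.)

Consumers gain $0.5 per pound; suppliers gain $3 per pound.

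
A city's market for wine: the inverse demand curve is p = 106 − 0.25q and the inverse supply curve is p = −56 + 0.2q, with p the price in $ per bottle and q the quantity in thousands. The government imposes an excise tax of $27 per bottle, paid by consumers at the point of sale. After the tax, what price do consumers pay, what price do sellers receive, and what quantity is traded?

Inverting to q(p) form: qd = 424 − 4p; qs = 5p + 280.
Before the tax: set 424 − 4p = 5p + 280 → p* = $16, q* = 360.
With the tax collected from consumers, demand (in seller-price terms) shifts: qd = 424 − 4(p + 27).
Solving gives q = 300 with consumers paying $31 and sellers receiving $4 (the $27 wedge).
The less price-elastic side of the market bears the larger share of a per-unit tax.

Consumers pay $31; sellers receive $4; quantity = 300.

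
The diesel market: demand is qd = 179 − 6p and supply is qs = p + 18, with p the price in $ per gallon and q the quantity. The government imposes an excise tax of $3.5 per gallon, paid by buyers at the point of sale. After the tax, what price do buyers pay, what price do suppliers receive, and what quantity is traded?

Without the tax, 179 − 6p = p + 18 gives 7p = 161, so p* = $23 and q* = 41.
With the tax collected from buyers, demand (in seller-price terms) shifts: qd = 179 − 6(p + 3.5).
Solving gives q = 38 with buyers paying $23.5 and suppliers receiving $20 (the $3.5 wedge).
The less price-elastic side of the market bears the larger share of a per-unit tax.

Buyers pay $23.5; suppliers receive $20; quantity = 38.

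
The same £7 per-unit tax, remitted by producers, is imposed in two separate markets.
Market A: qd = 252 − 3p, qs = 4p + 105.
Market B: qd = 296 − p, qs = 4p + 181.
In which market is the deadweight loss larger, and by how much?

Market A: pre-tax p* = £21, q* = 189; post-tax q = 177; deadweight loss = £42.
Market B: pre-tax p* = £23, q* = 273; post-tax q = 267.4; deadweight loss = £19.6.
Difference: £42 vs £19.6 → market A is larger by £22.4.

Market A, by £22.4.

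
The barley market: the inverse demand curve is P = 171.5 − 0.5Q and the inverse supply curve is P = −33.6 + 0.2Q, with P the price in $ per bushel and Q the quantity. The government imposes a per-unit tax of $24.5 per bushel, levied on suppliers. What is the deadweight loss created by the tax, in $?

Deadweight loss = $428.75.

Inverting to Q(P) form: Qd = 343 − 2P; Qs = 5P + 168.
Before the tax: set 343 − 2P = 5P + 168 → P* = $25, Q* = 293.
With the tax collected from suppliers, supply shifts: Qs = 5(P − 24.5) + 168.
Solving gives Q = 258 with buyers paying $42.5 and suppliers receiving $18 (the $24.5 wedge).
Quantity falls by |ΔQ| = |293 − 258| = 35.
DWL = ½ · t · |ΔQ| = ½ · 24.5 · 35 = $428.75.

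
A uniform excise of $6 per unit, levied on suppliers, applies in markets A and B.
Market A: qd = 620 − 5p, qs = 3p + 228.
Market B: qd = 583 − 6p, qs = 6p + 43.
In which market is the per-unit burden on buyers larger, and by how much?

Market B, by $0.75.

Market A: pre-tax p* = $49, q* = 375; post-tax q = 363.75; per-unit burden on buyers = $2.25.
Market B: pre-tax p* = $45, q* = 313; post-tax q = 295; per-unit burden on buyers = $3.
Difference: $2.25 vs $3 → market B is larger by $0.75.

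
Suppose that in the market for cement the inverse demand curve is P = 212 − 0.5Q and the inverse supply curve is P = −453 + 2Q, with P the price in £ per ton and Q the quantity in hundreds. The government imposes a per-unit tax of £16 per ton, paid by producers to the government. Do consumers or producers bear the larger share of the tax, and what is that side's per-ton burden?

Rewrite in direct form: Qd = 424 − 2P and Qs = 0.5P + 226.5.
Before the tax: set 424 − 2P = 0.5P + 226.5 → P* = £79, Q* = 266.
With the tax collected from producers, supply shifts: Qs = 0.5(P − 16) + 226.5.
Solving gives Q = 259.6 with consumers paying £82.2 and producers receiving £66.2 (the £16 wedge).
Per-ton burden: consumers £3.2, producers £12.8.
Producers take the larger share because supply is less price-elastic here (demand slope 2 vs supply slope 0.5).
The less price-elastic side of the market bears the larger share of a per-unit tax.

Producers bear the larger share: £12.8 per ton.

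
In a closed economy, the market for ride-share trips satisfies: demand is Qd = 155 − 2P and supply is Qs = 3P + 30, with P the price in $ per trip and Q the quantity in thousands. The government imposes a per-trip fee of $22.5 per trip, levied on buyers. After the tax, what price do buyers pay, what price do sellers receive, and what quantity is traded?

Buyers pay $38.5; sellers receive $16; quantity = 78.

Without the tax, 155 − 2P = 3P + 30 gives 5P = 125, so P* = $25 and Q* = 105.
With the tax collected from buyers, demand (in seller-price terms) shifts: Qd = 155 − 2(P + 22.5).
New equilibrium: buyers pay $38.5, sellers receive $16, Q = 78. (Wedge: Pb − Ps = 22.5.)
The less price-elastic side of the market bears the larger share of a per-unit tax.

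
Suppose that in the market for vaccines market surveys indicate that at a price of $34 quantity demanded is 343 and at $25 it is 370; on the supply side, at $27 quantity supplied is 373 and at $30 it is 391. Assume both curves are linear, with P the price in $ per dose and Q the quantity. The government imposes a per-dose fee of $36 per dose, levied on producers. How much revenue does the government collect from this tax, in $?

Tax revenue = $10620.

Demand slope: (370 − 343)/(25 − 34) = -3, so Qd = 445 − 3P.
Supply slope: (391 − 373)/(30 − 27) = 6, so Qs = 6P + 211.
Without the tax, 445 − 3P = 6P + 211 gives 9P = 234, so P* = $26 and Q* = 367.
With the tax collected from producers, supply shifts: Qs = 6(P − 36) + 211.
Solving gives Q = 295 with consumers paying $50 and producers receiving $14 (the $36 wedge).
Revenue = t · Q = 36 · 295 = $10620.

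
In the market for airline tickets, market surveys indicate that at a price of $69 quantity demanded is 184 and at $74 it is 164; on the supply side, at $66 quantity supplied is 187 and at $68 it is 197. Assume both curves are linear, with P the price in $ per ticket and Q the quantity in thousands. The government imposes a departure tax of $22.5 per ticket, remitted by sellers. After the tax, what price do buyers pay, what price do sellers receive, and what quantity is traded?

Demand slope: (164 − 184)/(74 − 69) = -4, so Qd = 460 − 4P.
Supply slope: (197 − 187)/(68 − 66) = 5, so Qs = 5P − 143.
Without the tax, 460 − 4P = 5P − 143 gives 9P = 603, so P* = $67 and Q* = 192.
With the tax collected from sellers, supply shifts: Qs = 5(P − 22.5) − 143.
New equilibrium: buyers pay $79.5, sellers receive $57, Q = 142. (Wedge: Pb − Ps = 22.5.)
The less price-elastic side of the market bears the larger share of a per-unit tax.

Buyers pay $79.5; sellers receive $57; quantity = 142.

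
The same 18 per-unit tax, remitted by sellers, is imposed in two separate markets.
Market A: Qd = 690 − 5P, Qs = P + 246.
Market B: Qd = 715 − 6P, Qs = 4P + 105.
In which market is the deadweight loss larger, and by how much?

Market B, by 253.8.

Market A: pre-tax P* = 74, Q* = 320; post-tax Q = 305; deadweight loss = 135.
Market B: pre-tax P* = 61, Q* = 349; post-tax Q = 305.8; deadweight loss = 388.8.
Difference: 135 vs 388.8 → market B is larger by 253.8.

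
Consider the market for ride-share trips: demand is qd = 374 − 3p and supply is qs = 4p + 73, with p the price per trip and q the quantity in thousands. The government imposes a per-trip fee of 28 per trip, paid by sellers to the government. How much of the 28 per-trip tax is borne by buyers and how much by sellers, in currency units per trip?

Without the tax, 374 − 3p = 4p + 73 gives 7p = 301, so p* = 43 and q* = 245.
With the tax collected from sellers, supply shifts: qs = 4(p − 28) + 73.
Solving gives q = 197 with buyers paying 59 and sellers receiving 31 (the 28 wedge).
Burden on buyers: 16; on sellers: 12. (They sum to 28.)
The less price-elastic side of the market bears the larger share of a per-unit tax.

Buyers bear 16 per trip; sellers bear 12 per trip.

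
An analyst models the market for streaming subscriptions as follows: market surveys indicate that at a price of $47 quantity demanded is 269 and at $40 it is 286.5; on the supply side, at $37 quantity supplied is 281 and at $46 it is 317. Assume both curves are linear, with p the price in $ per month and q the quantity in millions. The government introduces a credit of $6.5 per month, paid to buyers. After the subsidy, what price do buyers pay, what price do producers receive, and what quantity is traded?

Demand slope: (286.5 − 269)/(40 − 47) = -2.5, so qd = 386.5 − 2.5p.
Supply slope: (317 − 281)/(46 − 37) = 4, so qs = 4p + 133.
Before the subsidy: set 386.5 − 2.5p = 4p + 133 → p* = $39, q* = 289.
With a per-unit subsidy paid to buyers, each effectively pays p − 6.5, so demand becomes qd = 386.5 − 2.5(p − 6.5).
Solving gives q = 299 with buyers paying $35 and producers receiving $41.5 (the $6.5 wedge).

Buyers pay $35; producers receive $41.5; quantity = 299.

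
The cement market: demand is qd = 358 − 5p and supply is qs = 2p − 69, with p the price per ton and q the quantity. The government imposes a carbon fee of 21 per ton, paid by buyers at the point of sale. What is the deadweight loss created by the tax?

Without the tax, 358 − 5p = 2p − 69 gives 7p = 427, so p* = 61 and q* = 53.
With the tax collected from buyers, demand (in seller-price terms) shifts: qd = 358 − 5(p + 21).
New equilibrium: buyers pay 67, sellers receive 46, q = 23. (Wedge: pb − ps = 21.)
Quantity falls by |ΔQ| = |53 − 23| = 30.
DWL = ½ · t · |ΔQ| = ½ · 21 · 30 = 315.

Deadweight loss = 315.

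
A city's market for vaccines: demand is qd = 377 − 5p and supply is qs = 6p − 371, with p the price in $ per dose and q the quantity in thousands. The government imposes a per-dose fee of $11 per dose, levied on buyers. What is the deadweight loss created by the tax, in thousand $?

Without the tax, 377 − 5p = 6p − 371 gives 11p = 748, so p* = $68 and q* = 37.
With the tax collected from buyers, demand (in seller-price terms) shifts: qd = 377 − 5(p + 11).
Solving gives q = 7 with buyers paying $74 and suppliers receiving $63 (the $11 wedge).
Quantity falls by |ΔQ| = |37 − 7| = 30.
DWL = ½ · t · |ΔQ| = ½ · 11 · 30 = $165.

Deadweight loss = $165 thousand.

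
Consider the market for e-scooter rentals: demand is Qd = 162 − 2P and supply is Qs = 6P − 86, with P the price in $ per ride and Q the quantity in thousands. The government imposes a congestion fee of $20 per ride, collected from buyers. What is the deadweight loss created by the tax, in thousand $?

Deadweight loss = $300 thousand.

Without the tax, 162 − 2P = 6P − 86 gives 8P = 248, so P* = $31 and Q* = 100.
With the tax collected from buyers, demand (in seller-price terms) shifts: Qd = 162 − 2(P + 20).
New equilibrium: buyers pay $46, producers receive $26, Q = 70. (Wedge: Pb − Ps = 20.)
Quantity falls by |ΔQ| = |100 − 70| = 30.
DWL = ½ · t · |ΔQ| = ½ · 20 · 30 = $300.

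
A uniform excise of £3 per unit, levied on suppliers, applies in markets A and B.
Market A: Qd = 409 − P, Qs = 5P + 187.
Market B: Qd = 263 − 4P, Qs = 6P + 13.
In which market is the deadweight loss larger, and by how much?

Market B, by £7.05.

Market A: pre-tax P* = £37, Q* = 372; post-tax Q = 369.5; deadweight loss = £3.75.
Market B: pre-tax P* = £25, Q* = 163; post-tax Q = 155.8; deadweight loss = £10.8.
Difference: £3.75 vs £10.8 → market B is larger by £7.05.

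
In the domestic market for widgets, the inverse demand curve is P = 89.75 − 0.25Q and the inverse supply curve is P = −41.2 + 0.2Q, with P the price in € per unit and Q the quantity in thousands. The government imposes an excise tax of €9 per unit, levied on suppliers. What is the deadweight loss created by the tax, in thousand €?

Deadweight loss = €90 thousand.

Rewrite in direct form: Qd = 359 − 4P and Qs = 5P + 206.
Before the tax: set 359 − 4P = 5P + 206 → P* = €17, Q* = 291.
With the tax collected from suppliers, supply shifts: Qs = 5(P − 9) + 206.
New equilibrium: buyers pay €22, suppliers receive €13, Q = 271. (Wedge: Pb − Ps = 9.)
Quantity falls by |ΔQ| = |291 − 271| = 20.
DWL = ½ · t · |ΔQ| = ½ · 9 · 20 = €90.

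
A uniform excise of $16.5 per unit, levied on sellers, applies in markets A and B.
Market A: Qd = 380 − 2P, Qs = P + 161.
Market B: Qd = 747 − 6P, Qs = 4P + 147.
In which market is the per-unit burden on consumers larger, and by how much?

Market B, by $1.1.

Market A: pre-tax P* = $73, Q* = 234; post-tax Q = 223; per-unit burden on consumers = $5.5.
Market B: pre-tax P* = $60, Q* = 387; post-tax Q = 347.4; per-unit burden on consumers = $6.6.
Difference: $5.5 vs $6.6 → market B is larger by $1.1.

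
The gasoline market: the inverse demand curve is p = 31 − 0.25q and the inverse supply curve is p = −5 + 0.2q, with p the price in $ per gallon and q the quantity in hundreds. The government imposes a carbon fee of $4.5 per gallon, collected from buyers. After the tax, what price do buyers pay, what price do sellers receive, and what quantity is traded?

Rewrite in direct form: qd = 124 − 4p and qs = 5p + 25.
Before the tax: set 124 − 4p = 5p + 25 → p* = $11, q* = 80.
With the tax collected from buyers, demand (in seller-price terms) shifts: qd = 124 − 4(p + 4.5).
Solving gives q = 70 with buyers paying $13.5 and sellers receiving $9 (the $4.5 wedge).

Buyers pay $13.5; sellers receive $9; quantity = 70.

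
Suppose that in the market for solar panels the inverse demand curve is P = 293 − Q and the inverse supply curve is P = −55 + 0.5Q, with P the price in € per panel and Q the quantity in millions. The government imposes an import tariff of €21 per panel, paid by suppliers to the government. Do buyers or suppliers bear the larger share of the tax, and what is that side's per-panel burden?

Buyers bear the larger share: €14 per panel.

Inverting to Q(P) form: Qd = 293 − P; Qs = 2P + 110.
Without the tax, 293 − P = 2P + 110 gives 3P = 183, so P* = €61 and Q* = 232.
With the tax collected from suppliers, supply shifts: Qs = 2(P − 21) + 110.
New equilibrium: buyers pay €75, suppliers receive €54, Q = 218. (Wedge: Pb − Ps = 21.)
Per-panel burden: buyers €14, suppliers €7.
Buyers take the larger share because demand is less price-elastic here (demand slope 1 vs supply slope 2).
The less price-elastic side of the market bears the larger share of a per-unit tax.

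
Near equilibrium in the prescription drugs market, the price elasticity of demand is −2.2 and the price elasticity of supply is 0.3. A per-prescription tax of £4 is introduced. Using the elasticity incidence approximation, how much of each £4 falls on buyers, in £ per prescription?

Incidence ratio: buyers' share ≈ εs / (εs + |εd|) = 0.3 / (0.3 + 2.2) = 0.12.
So buyers bear ≈ 0.12 × £4 = £0.48; suppliers bear £3.52.

Buyers bear ≈ £0.48 per prescription.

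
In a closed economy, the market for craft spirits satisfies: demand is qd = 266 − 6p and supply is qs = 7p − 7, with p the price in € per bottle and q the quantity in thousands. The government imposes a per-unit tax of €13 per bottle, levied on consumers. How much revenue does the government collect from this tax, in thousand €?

Tax revenue = €1274 thousand.

Without the tax, 266 − 6p = 7p − 7 gives 13p = 273, so p* = €21 and q* = 140.
With the tax collected from consumers, demand (in seller-price terms) shifts: qd = 266 − 6(p + 13).
Solving gives q = 98 with consumers paying €28 and sellers receiving €15 (the €13 wedge).
Revenue = t · Q = 13 · 98 = €1274.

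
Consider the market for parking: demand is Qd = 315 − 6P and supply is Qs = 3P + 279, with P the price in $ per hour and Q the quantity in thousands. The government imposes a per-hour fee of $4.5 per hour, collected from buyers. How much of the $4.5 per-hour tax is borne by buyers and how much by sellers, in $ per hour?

Buyers bear $1.5 per hour; sellers bear $3 per hour.

Before the tax: set 315 − 6P = 3P + 279 → P* = $4, Q* = 291.
With the tax collected from buyers, demand (in seller-price terms) shifts: Qd = 315 − 6(P + 4.5).
Solving gives Q = 282 with buyers paying $5.5 and sellers receiving $1 (the $4.5 wedge).
Burden on buyers: $1.5; on sellers: $3. (They sum to $4.5.)
The less price-elastic side of the market bears the larger share of a per-unit tax.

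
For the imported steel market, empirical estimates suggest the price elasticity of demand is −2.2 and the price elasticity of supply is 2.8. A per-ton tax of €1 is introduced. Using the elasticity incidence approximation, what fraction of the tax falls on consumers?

Consumers' share ≈ 0.56.

Incidence ratio: consumers' share ≈ εs / (εs + |εd|) = 2.8 / (2.8 + 2.2) = 0.56.
Supply is the more elastic side, so consumers bear the larger share.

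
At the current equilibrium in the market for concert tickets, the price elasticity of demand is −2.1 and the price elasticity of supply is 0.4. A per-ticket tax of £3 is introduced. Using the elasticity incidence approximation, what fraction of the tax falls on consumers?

Incidence ratio: consumers' share ≈ εs / (εs + |εd|) = 0.4 / (0.4 + 2.1) = 0.16.
Supply is the less elastic side, so consumers bear the smaller share.

Consumers' share ≈ 0.16.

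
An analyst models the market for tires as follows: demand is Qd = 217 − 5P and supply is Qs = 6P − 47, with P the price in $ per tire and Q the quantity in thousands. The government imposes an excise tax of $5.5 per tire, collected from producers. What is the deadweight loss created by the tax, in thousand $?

Without the tax, 217 − 5P = 6P − 47 gives 11P = 264, so P* = $24 and Q* = 97.
With the tax collected from producers, supply shifts: Qs = 6(P − 5.5) − 47.
New equilibrium: buyers pay $27, producers receive $21.5, Q = 82. (Wedge: Pb − Ps = 5.5.)
Quantity falls by |ΔQ| = |97 − 82| = 15.
DWL = ½ · t · |ΔQ| = ½ · 5.5 · 15 = $41.25.

Deadweight loss = $41.25 thousand.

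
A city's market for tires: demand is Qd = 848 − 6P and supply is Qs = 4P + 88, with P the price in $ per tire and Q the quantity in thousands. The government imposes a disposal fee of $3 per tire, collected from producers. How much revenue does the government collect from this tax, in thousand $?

Before the tax: set 848 − 6P = 4P + 88 → P* = $76, Q* = 392.
With the tax collected from producers, supply shifts: Qs = 4(P − 3) + 88.
Solving gives Q = 384.8 with buyers paying $77.2 and producers receiving $74.2 (the $3 wedge).
Revenue = t · Q = 3 · 384.8 = $1154.4.

Tax revenue = $1154.4 thousand.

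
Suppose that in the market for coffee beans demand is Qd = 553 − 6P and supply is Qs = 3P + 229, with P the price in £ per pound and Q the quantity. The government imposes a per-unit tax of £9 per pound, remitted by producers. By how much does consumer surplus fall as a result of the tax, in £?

Before the tax: set 553 − 6P = 3P + 229 → P* = £36, Q* = 337.
With the tax collected from producers, supply shifts: Qs = 3(P − 9) + 229.
Solving gives Q = 319 with consumers paying £39 and producers receiving £30 (the £9 wedge).
ΔCS is the trapezoid between Q = 319 and Q = 337 of height £3: ½ · (337 + 319) · 3 = £984.

Consumer surplus falls by £984.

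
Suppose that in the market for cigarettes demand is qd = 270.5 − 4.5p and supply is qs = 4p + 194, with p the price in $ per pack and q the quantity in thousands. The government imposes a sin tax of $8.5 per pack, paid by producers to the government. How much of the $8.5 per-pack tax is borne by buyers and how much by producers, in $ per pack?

Buyers bear $4 per pack; producers bear $4.5 per pack.

Before the tax: set 270.5 − 4.5p = 4p + 194 → p* = $9, q* = 230.
With the tax collected from producers, supply shifts: qs = 4(p − 8.5) + 194.
New equilibrium: buyers pay $13, producers receive $4.5, q = 212. (Wedge: pb − ps = 8.5.)
Burden on buyers: $4; on producers: $4.5. (They sum to $8.5.)
The less price-elastic side of the market bears the larger share of a per-unit tax.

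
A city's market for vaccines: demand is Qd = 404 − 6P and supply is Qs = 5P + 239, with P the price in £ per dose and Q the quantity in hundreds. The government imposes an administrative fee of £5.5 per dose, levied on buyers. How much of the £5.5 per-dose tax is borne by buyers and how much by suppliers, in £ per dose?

Buyers bear £2.5 per dose; suppliers bear £3 per dose.

Without the tax, 404 − 6P = 5P + 239 gives 11P = 165, so P* = £15 and Q* = 314.
With the tax collected from buyers, demand (in seller-price terms) shifts: Qd = 404 − 6(P + 5.5).
Solving gives Q = 299 with buyers paying £17.5 and suppliers receiving £12 (the £5.5 wedge).
Burden on buyers: £2.5; on suppliers: £3. (They sum to £5.5.)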